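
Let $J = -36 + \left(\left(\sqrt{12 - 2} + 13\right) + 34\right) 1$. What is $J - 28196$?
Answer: $-28185 + \sqrt{10} \approx -28182.0$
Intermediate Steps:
$J = 11 + \sqrt{10}$ ($J = -36 + \left(\left(\sqrt{10} + 13\right) + 34\right) 1 = -36 + \left(\left(13 + \sqrt{10}\right) + 34\right) 1 = -36 + \left(47 + \sqrt{10}\right) 1 = -36 + \left(47 + \sqrt{10}\right) = 11 + \sqrt{10} \approx 14.162$)
$J - 28196 = \left(11 + \sqrt{10}\right) - 28196 = -28185 + \sqrt{10}$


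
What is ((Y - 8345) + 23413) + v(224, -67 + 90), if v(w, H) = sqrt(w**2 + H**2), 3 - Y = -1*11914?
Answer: 26985 + sqrt(50705) ≈ 27210.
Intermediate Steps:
Y = 11917 (Y = 3 - (-1)*11914 = 3 - 1*(-11914) = 3 + 11914 = 11917)
v(w, H) = sqrt(H**2 + w**2)
((Y - 8345) + 23413) + v(224, -67 + 90) = ((11917 - 8345) + 23413) + sqrt((-67 + 90)**2 + 224**2) = (3572 + 23413) + sqrt(23**2 + 50176) = 26985 + sqrt(529 + 50176) = 26985 + sqrt(50705)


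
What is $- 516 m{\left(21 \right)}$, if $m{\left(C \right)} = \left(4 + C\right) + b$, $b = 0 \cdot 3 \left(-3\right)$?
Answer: $-12900$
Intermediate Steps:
$b = 0$ ($b = 0 \left(-3\right) = 0$)
$m{\left(C \right)} = 4 + C$ ($m{\left(C \right)} = \left(4 + C\right) + 0 = 4 + C$)
$- 516 m{\left(21 \right)} = - 516 \left(4 + 21\right) = \left(-516\right) 25 = -12900$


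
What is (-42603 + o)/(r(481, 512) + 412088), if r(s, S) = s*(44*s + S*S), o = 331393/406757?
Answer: -8664368539/27798431512826 ≈ -0.00031169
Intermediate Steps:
o = 331393/406757 (o = 331393*(1/406757) = 331393/406757 ≈ 0.81472)
r(s, S) = s*(S**2 + 44*s) (r(s, S) = s*(44*s + S**2) = s*(S**2 + 44*s))
(-42603 + o)/(r(481, 512) + 412088) = (-42603 + 331393/406757)/(481*(512**2 + 44*481) + 412088) = -17328737078/(406757*(481*(262144 + 21164) + 412088)) = -17328737078/(406757*(481*283308 + 412088)) = -17328737078/(406757*(136271148 + 412088)) = -17328737078/406757/136683236 = -17328737078/406757*1/136683236 = -8664368539/27798431512826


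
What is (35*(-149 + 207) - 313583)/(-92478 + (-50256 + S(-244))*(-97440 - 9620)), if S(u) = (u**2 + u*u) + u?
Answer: 311553/7341410798 ≈ 4.2438e-5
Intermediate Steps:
S(u) = u + 2*u**2 (S(u) = (u**2 + u**2) + u = 2*u**2 + u = u + 2*u**2)
(35*(-149 + 207) - 313583)/(-92478 + (-50256 + S(-244))*(-97440 - 9620)) = (35*(-149 + 207) - 313583)/(-92478 + (-50256 - 244*(1 + 2*(-244)))*(-97440 - 9620)) = (35*58 - 313583)/(-92478 + (-50256 - 244*(1 - 488))*(-107060)) = (2030 - 313583)/(-92478 + (-50256 - 244*(-487))*(-107060)) = -311553/(-92478 + (-50256 + 118828)*(-107060)) = -311553/(-92478 + 68572*(-107060)) = -311553/(-92478 - 7341318320) = -311553/(-7341410798) = -311553*(-1/7341410798) = 311553/7341410798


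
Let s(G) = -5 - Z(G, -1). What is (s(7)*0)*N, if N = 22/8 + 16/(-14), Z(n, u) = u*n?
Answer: 0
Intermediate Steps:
Z(n, u) = n*u
s(G) = -5 + G (s(G) = -5 - G*(-1) = -5 - (-1)*G = -5 + G)
N = 45/28 (N = 22*(⅛) + 16*(-1/14) = 11/4 - 8/7 = 45/28 ≈ 1.6071)
(s(7)*0)*N = ((-5 + 7)*0)*(45/28) = (2*0)*(45/28) = 0*(45/28) = 0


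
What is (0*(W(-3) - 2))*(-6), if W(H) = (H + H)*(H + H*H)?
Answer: 0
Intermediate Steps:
W(H) = 2*H*(H + H**2) (W(H) = (2*H)*(H + H**2) = 2*H*(H + H**2))
(0*(W(-3) - 2))*(-6) = (0*(2*(-3)**2*(1 - 3) - 2))*(-6) = (0*(2*9*(-2) - 2))*(-6) = (0*(-36 - 2))*(-6) = (0*(-38))*(-6) = 0*(-6) = 0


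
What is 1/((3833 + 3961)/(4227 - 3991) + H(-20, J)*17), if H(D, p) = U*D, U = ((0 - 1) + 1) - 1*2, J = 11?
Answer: 118/84137 ≈ 0.0014025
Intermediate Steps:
U = -2 (U = (-1 + 1) - 2 = 0 - 2 = -2)
H(D, p) = -2*D
1/((3833 + 3961)/(4227 - 3991) + H(-20, J)*17) = 1/((3833 + 3961)/(4227 - 3991) - 2*(-20)*17) = 1/(7794/236 + 40*17) = 1/(7794*(1/236) + 680) = 1/(3897/118 + 680) = 1/(84137/118) = 118/84137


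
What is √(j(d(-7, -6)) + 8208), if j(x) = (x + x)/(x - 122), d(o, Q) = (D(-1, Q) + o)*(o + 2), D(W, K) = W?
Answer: 2*√3449002/41 ≈ 90.593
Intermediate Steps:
d(o, Q) = (-1 + o)*(2 + o) (d(o, Q) = (-1 + o)*(o + 2) = (-1 + o)*(2 + o))
j(x) = 2*x/(-122 + x) (j(x) = (2*x)/(-122 + x) = 2*x/(-122 + x))
√(j(d(-7, -6)) + 8208) = √(2*(-2 - 7 + (-7)²)/(-122 + (-2 - 7 + (-7)²)) + 8208) = √(2*(-2 - 7 + 49)/(-122 + (-2 - 7 + 49)) + 8208) = √(2*40/(-122 + 40) + 8208) = √(2*40/(-82) + 8208) = √(2*40*(-1/82) + 8208) = √(-40/41 + 8208) = √(336488/41) = 2*√3449002/41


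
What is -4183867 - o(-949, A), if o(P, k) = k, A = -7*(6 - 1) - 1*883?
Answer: -4182949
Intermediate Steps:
A = -918 (A = -7*5 - 883 = -35 - 883 = -918)
-4183867 - o(-949, A) = -4183867 - 1*(-918) = -4183867 + 918 = -4182949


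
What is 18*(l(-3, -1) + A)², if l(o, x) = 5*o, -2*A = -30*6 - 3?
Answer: 210681/2 ≈ 1.0534e+5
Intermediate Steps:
A = 183/2 (A = -(-30*6 - 3)/2 = -(-5*36 - 3)/2 = -(-180 - 3)/2 = -½*(-183) = 183/2 ≈ 91.500)
18*(l(-3, -1) + A)² = 18*(5*(-3) + 183/2)² = 18*(-15 + 183/2)² = 18*(153/2)² = 18*(23409/4) = 210681/2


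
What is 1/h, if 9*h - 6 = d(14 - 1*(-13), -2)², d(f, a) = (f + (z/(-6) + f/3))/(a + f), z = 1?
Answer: 8100/7249 ≈ 1.1174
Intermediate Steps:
d(f, a) = (-⅙ + 4*f/3)/(a + f) (d(f, a) = (f + (1/(-6) + f/3))/(a + f) = (f + (1*(-⅙) + f*(⅓)))/(a + f) = (f + (-⅙ + f/3))/(a + f) = (-⅙ + 4*f/3)/(a + f))
h = 7249/8100 (h = ⅔ + ((-1 + 8*(14 - 1*(-13)))/(6*(-2 + (14 - 1*(-13)))))²/9 = ⅔ + ((-1 + 8*(14 + 13))/(6*(-2 + (14 + 13))))²/9 = ⅔ + ((-1 + 8*27)/(6*(-2 + 27)))²/9 = ⅔ + ((⅙)*(-1 + 216)/25)²/9 = ⅔ + ((⅙)*(1/25)*215)²/9 = ⅔ + (43/30)²/9 = ⅔ + (⅑)*(1849/900) = ⅔ + 1849/8100 = 7249/8100 ≈ 0.89494)
1/h = 1/(7249/8100) = 8100/7249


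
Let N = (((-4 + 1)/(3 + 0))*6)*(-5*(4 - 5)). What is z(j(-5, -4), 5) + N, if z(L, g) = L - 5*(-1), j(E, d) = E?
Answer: -30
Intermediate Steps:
z(L, g) = 5 + L (z(L, g) = L + 5 = 5 + L)
N = -30 (N = (-3/3*6)*(-5*(-1)) = (-3*⅓*6)*5 = -1*6*5 = -6*5 = -30)
z(j(-5, -4), 5) + N = (5 - 5) - 30 = 0 - 30 = -30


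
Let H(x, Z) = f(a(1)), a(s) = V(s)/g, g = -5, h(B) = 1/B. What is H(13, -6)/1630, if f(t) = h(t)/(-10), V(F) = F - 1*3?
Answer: -1/6520 ≈ -0.00015337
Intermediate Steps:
h(B) = 1/B
V(F) = -3 + F (V(F) = F - 3 = -3 + F)
a(s) = ⅗ - s/5 (a(s) = (-3 + s)/(-5) = (-3 + s)*(-⅕) = ⅗ - s/5)
f(t) = -1/(10*t) (f(t) = 1/(t*(-10)) = -⅒/t = -1/(10*t))
H(x, Z) = -¼ (H(x, Z) = -1/(10*(⅗ - ⅕*1)) = -1/(10*(⅗ - ⅕)) = -1/(10*⅖) = -⅒*5/2 = -¼)
H(13, -6)/1630 = -¼/1630 = -¼*1/1630 = -1/6520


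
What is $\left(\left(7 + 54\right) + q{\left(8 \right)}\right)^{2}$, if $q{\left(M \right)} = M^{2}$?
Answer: $15625$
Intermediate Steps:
$\left(\left(7 + 54\right) + q{\left(8 \right)}\right)^{2} = \left(\left(7 + 54\right) + 8^{2}\right)^{2} = \left(61 + 64\right)^{2} = 125^{2} = 15625$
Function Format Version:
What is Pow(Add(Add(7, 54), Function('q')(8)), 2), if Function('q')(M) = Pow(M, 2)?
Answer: 15625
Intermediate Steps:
Pow(Add(Add(7, 54), Function('q')(8)), 2) = Pow(Add(Add(7, 54), Pow(8, 2)), 2) = Pow(Add(61, 64), 2) = Pow(125, 2) = 15625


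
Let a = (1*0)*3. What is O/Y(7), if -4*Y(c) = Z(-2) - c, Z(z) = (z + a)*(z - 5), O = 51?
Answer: -204/7 ≈ -29.143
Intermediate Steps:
a = 0 (a = 0*3 = 0)
Z(z) = z*(-5 + z) (Z(z) = (z + 0)*(z - 5) = z*(-5 + z))
Y(c) = -7/2 + c/4 (Y(c) = -(-2*(-5 - 2) - c)/4 = -(-2*(-7) - c)/4 = -(14 - c)/4 = -7/2 + c/4)
O/Y(7) = 51/(-7/2 + (1/4)*7) = 51/(-7/2 + 7/4) = 51/(-7/4) = 51*(-4/7) = -204/7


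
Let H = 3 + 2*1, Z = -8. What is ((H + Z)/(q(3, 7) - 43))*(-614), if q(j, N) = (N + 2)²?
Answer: 921/19 ≈ 48.474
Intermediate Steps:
H = 5 (H = 3 + 2 = 5)
q(j, N) = (2 + N)²
((H + Z)/(q(3, 7) - 43))*(-614) = ((5 - 8)/((2 + 7)² - 43))*(-614) = -3/(9² - 43)*(-614) = -3/(81 - 43)*(-614) = -3/38*(-614) = 921/19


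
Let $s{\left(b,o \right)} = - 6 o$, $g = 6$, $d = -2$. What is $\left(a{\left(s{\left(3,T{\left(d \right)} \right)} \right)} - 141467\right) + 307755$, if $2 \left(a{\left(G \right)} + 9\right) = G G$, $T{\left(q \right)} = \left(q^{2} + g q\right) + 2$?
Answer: $166927$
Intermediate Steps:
$T{\left(q \right)} = 2 + q^{2} + 6 q$ ($T{\left(q \right)} = \left(q^{2} + 6 q\right) + 2 = 2 + q^{2} + 6 q$)
$a{\left(G \right)} = -9 + \frac{G^{2}}{2}$ ($a{\left(G \right)} = -9 + \frac{G G}{2} = -9 + \frac{G^{2}}{2}$)
$\left(a{\left(s{\left(3,T{\left(d \right)} \right)} \right)} - 141467\right) + 307755 = \left(\left(-9 + \frac{\left(- 6 \left(2 + \left(-2\right)^{2} + 6 \left(-2\right)\right)\right)^{2}}{2}\right) - 141467\right) + 307755 = \left(\left(-9 + \frac{\left(- 6 \left(2 + 4 - 12\right)\right)^{2}}{2}\right) - 141467\right) + 307755 = \left(\left(-9 + \frac{\left(\left(-6\right) \left(-6\right)\right)^{2}}{2}\right) - 141467\right) + 307755 = \left(\left(-9 + \frac{36^{2}}{2}\right) - 141467\right) + 307755 = \left(\left(-9 + \frac{1}{2} \cdot 1296\right) - 141467\right) + 307755 = \left(\left(-9 + 648\right) - 141467\right) + 307755 = \left(639 - 141467\right) + 307755 = -140828 + 307755 = 166927$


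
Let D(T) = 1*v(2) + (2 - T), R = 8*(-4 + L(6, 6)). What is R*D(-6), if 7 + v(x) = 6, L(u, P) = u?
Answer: 112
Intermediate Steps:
v(x) = -1 (v(x) = -7 + 6 = -1)
R = 16 (R = 8*(-4 + 6) = 8*2 = 16)
D(T) = 1 - T (D(T) = 1*(-1) + (2 - T) = -1 + (2 - T) = 1 - T)
R*D(-6) = 16*(1 - 1*(-6)) = 16*(1 + 6) = 16*7 = 112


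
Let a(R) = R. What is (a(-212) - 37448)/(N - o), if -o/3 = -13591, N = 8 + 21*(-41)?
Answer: 18830/20813 ≈ 0.90472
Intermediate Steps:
N = -853 (N = 8 - 861 = -853)
o = 40773 (o = -3*(-13591) = 40773)
(a(-212) - 37448)/(N - o) = (-212 - 37448)/(-853 - 1*40773) = -37660/(-853 - 40773) = -37660/(-41626) = -37660*(-1/41626) = 18830/20813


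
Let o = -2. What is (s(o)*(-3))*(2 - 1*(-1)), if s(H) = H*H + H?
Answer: -18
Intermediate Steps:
s(H) = H + H**2 (s(H) = H**2 + H = H + H**2)
(s(o)*(-3))*(2 - 1*(-1)) = (-2*(1 - 2)*(-3))*(2 - 1*(-1)) = (-2*(-1)*(-3))*(2 + 1) = (2*(-3))*3 = -6*3 = -18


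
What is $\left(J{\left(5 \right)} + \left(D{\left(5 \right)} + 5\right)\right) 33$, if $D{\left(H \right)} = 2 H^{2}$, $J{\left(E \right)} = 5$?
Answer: $1980$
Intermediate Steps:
$\left(J{\left(5 \right)} + \left(D{\left(5 \right)} + 5\right)\right) 33 = \left(5 + \left(2 \cdot 5^{2} + 5\right)\right) 33 = \left(5 + \left(2 \cdot 25 + 5\right)\right) 33 = \left(5 + \left(50 + 5\right)\right) 33 = \left(5 + 55\right) 33 = 60 \cdot 33 = 1980$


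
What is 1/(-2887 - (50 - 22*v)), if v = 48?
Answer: -1/1881 ≈ -0.00053163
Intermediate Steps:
1/(-2887 - (50 - 22*v)) = 1/(-2887 - (50 - 22*48)) = 1/(-2887 - (50 - 1056)) = 1/(-2887 - 1*(-1006)) = 1/(-2887 + 1006) = 1/(-1881) = -1/1881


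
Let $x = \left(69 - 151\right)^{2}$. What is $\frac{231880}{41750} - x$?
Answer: $- \frac{28049512}{4175} \approx -6718.4$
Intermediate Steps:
$x = 6724$ ($x = \left(-82\right)^{2} = 6724$)
$\frac{231880}{41750} - x = \frac{231880}{41750} - 6724 = 231880 \cdot \frac{1}{41750} - 6724 = \frac{23188}{4175} - 6724 = - \frac{28049512}{4175}$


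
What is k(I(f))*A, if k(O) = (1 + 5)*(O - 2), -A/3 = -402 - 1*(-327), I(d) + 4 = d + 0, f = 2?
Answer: -5400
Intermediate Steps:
I(d) = -4 + d (I(d) = -4 + (d + 0) = -4 + d)
A = 225 (A = -3*(-402 - 1*(-327)) = -3*(-402 + 327) = -3*(-75) = 225)
k(O) = -12 + 6*O (k(O) = 6*(-2 + O) = -12 + 6*O)
k(I(f))*A = (-12 + 6*(-4 + 2))*225 = (-12 + 6*(-2))*225 = (-12 - 12)*225 = -24*225 = -5400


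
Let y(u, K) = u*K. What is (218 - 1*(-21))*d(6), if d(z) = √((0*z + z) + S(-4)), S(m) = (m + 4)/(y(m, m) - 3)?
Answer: 239*√6 ≈ 585.43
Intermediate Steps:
y(u, K) = K*u
S(m) = (4 + m)/(-3 + m²) (S(m) = (m + 4)/(m*m - 3) = (4 + m)/(m² - 3) = (4 + m)/(-3 + m²))
d(z) = √z (d(z) = √((0*z + z) + (4 - 4)/(-3 + (-4)²)) = √((0 + z) + 0/(-3 + 16)) = √(z + 0/13) = √(z + (1/13)*0) = √(z + 0) = √z)
(218 - 1*(-21))*d(6) = (218 - 1*(-21))*√6 = (218 + 21)*√6 = 239*√6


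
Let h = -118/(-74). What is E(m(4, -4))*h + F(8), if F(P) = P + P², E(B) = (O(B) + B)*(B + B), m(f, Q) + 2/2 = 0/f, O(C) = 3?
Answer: 2428/37 ≈ 65.622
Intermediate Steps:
m(f, Q) = -1 (m(f, Q) = -1 + 0/f = -1 + 0 = -1)
E(B) = 2*B*(3 + B) (E(B) = (3 + B)*(B + B) = (3 + B)*(2*B) = 2*B*(3 + B))
h = 59/37 (h = -118*(-1/74) = 59/37 ≈ 1.5946)
E(m(4, -4))*h + F(8) = (2*(-1)*(3 - 1))*(59/37) + 8*(1 + 8) = (2*(-1)*2)*(59/37) + 8*9 = -4*59/37 + 72 = -236/37 + 72 = 2428/37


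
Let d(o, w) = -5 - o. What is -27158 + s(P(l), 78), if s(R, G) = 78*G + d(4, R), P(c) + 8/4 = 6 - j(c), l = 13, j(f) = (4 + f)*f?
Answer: -21083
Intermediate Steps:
j(f) = f*(4 + f)
P(c) = 4 - c*(4 + c) (P(c) = -2 + (6 - c*(4 + c)) = 4 - c*(4 + c))
s(R, G) = -9 + 78*G (s(R, G) = 78*G + (-5 - 1*4) = 78*G + (-5 - 4) = 78*G - 9 = -9 + 78*G)
-27158 + s(P(l), 78) = -27158 + (-9 + 78*78) = -27158 + (-9 + 6084) = -27158 + 6075 = -21083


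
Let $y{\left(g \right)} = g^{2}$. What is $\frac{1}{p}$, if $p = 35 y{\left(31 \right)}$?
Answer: $\frac{1}{33635} \approx 2.9731 \cdot 10^{-5}$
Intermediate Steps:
$p = 33635$ ($p = 35 \cdot 31^{2} = 35 \cdot 961 = 33635$)
$\frac{1}{p} = \frac{1}{33635}$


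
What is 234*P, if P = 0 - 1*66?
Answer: -15444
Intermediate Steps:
P = -66 (P = 0 - 66 = -66)
234*P = 234*(-66) = -15444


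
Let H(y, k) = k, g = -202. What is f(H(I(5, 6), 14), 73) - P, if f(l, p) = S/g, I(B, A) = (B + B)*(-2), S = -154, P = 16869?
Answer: -1703692/101 ≈ -16868.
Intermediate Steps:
I(B, A) = -4*B (I(B, A) = (2*B)*(-2) = -4*B)
f(l, p) = 77/101 (f(l, p) = -154/(-202) = -154*(-1/202) = 77/101)
f(H(I(5, 6), 14), 73) - P = 77/101 - 1*16869 = 77/101 - 16869 = -1703692/101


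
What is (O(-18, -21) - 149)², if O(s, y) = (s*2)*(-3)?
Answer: 1681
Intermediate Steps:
O(s, y) = -6*s (O(s, y) = (2*s)*(-3) = -6*s)
(O(-18, -21) - 149)² = (-6*(-18) - 149)² = (108 - 149)² = (-41)² = 1681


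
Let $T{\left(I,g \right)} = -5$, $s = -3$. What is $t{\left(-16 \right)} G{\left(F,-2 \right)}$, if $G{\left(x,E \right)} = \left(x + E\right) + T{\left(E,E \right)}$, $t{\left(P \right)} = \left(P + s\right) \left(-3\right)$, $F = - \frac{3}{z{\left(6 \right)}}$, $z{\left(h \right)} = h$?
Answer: $- \frac{855}{2} \approx -427.5$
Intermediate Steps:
$F = - \frac{1}{2}$ ($F = - \frac{3}{6} = \left(-3\right) \frac{1}{6} = - \frac{1}{2} \approx -0.5$)
$t{\left(P \right)} = 9 - 3 P$ ($t{\left(P \right)} = \left(P - 3\right) \left(-3\right) = \left(-3 + P\right) \left(-3\right) = 9 - 3 P$)
$G{\left(x,E \right)} = -5 + E + x$ ($G{\left(x,E \right)} = \left(x + E\right) - 5 = \left(E + x\right) - 5 = -5 + E + x$)
$t{\left(-16 \right)} G{\left(F,-2 \right)} = \left(9 - -48\right) \left(-5 - 2 - \frac{1}{2}\right) = \left(9 + 48\right) \left(- \frac{15}{2}\right) = 57 \left(- \frac{15}{2}\right) = - \frac{855}{2}$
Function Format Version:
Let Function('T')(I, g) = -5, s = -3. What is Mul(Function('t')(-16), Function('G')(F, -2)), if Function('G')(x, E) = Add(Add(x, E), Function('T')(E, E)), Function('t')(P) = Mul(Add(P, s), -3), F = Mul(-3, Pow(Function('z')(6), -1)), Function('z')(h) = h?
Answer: Rational(-855, 2) ≈ -427.50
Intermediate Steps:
F = Rational(-1, 2) (F = Mul(-3, Pow(6, -1)) = Mul(-3, Rational(1, 6)) = Rational(-1, 2) ≈ -0.50000)
Function('t')(P) = Add(9, Mul(-3, P)) (Function('t')(P) = Mul(Add(P, -3), -3) = Mul(Add(-3, P), -3) = Add(9, Mul(-3, P)))
Function('G')(x, E) = Add(-5, E, x) (Function('G')(x, E) = Add(Add(x, E), -5) = Add(Add(E, x), -5) = Add(-5, E, x))
Mul(Function('t')(-16), Function('G')(F, -2)) = Mul(Add(9, Mul(-3, -16)), Add(-5, -2, Rational(-1, 2))) = Mul(Add(9, 48), Rational(-15, 2)) = Mul(57, Rational(-15, 2)) = Rational(-855, 2)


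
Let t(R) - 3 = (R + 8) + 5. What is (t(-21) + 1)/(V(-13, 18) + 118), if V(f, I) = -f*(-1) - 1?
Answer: -1/26 ≈ -0.038462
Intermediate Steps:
t(R) = 16 + R (t(R) = 3 + ((R + 8) + 5) = 3 + ((8 + R) + 5) = 3 + (13 + R) = 16 + R)
V(f, I) = -1 + f (V(f, I) = -(-1)*f - 1 = f - 1 = -1 + f)
(t(-21) + 1)/(V(-13, 18) + 118) = ((16 - 21) + 1)/((-1 - 13) + 118) = (-5 + 1)/(-14 + 118) = -4/104 = -4*1/104 = -1/26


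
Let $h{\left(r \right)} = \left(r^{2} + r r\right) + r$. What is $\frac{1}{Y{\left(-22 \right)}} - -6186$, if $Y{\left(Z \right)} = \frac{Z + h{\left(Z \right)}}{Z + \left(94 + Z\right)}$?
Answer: $\frac{2857957}{462} \approx 6186.1$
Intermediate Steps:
$h{\left(r \right)} = r + 2 r^{2}$ ($h{\left(r \right)} = \left(r^{2} + r^{2}\right) + r = 2 r^{2} + r = r + 2 r^{2}$)
$Y{\left(Z \right)} = \frac{Z + Z \left(1 + 2 Z\right)}{94 + 2 Z}$ ($Y{\left(Z \right)} = \frac{Z + Z \left(1 + 2 Z\right)}{Z + \left(94 + Z\right)} = \frac{Z + Z \left(1 + 2 Z\right)}{94 + 2 Z}$)
$\frac{1}{Y{\left(-22 \right)}} - -6186 = \frac{1}{\left(-22\right) \frac{1}{47 - 22} \left(1 - 22\right)} - -6186 = \frac{1}{\left(-22\right) \frac{1}{25} \left(-21\right)} + 6186 = \frac{1}{\frac{462}{25}} + 6186 = \frac{25}{462} + 6186 = \frac{2857957}{462}$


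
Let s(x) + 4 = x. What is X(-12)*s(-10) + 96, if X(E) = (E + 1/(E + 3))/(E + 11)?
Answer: -662/9 ≈ -73.556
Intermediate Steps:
X(E) = (E + 1/(3 + E))/(11 + E)
s(x) = -4 + x
X(-12)*s(-10) + 96 = ((1 + (-12)**2 + 3*(-12))/(33 + (-12)**2 + 14*(-12)))*(-4 - 10) + 96 = ((1 + 144 - 36)/(33 + 144 - 168))*(-14) + 96 = (109/9)*(-14) + 96 = -1526/9 + 96 = -662/9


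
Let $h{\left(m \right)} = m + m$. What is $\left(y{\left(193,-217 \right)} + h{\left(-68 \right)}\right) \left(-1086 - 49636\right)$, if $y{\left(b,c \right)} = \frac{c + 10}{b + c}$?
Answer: $\frac{25842859}{4} \approx 6.4607 \cdot 10^{6}$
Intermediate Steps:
$h{\left(m \right)} = 2 m$
$y{\left(b,c \right)} = \frac{10 + c}{b + c}$
$\left(y{\left(193,-217 \right)} + h{\left(-68 \right)}\right) \left(-1086 - 49636\right) = \left(\frac{10 - 217}{193 - 217} + 2 \left(-68\right)\right) \left(-1086 - 49636\right) = \left(\frac{1}{-24} \left(-207\right) - 136\right) \left(-50722\right) = \left(\left(- \frac{1}{24}\right) \left(-207\right) - 136\right) \left(-50722\right) = \left(\frac{69}{8} - 136\right) \left(-50722\right) = \left(- \frac{1019}{8}\right) \left(-50722\right) = \frac{25842859}{4}$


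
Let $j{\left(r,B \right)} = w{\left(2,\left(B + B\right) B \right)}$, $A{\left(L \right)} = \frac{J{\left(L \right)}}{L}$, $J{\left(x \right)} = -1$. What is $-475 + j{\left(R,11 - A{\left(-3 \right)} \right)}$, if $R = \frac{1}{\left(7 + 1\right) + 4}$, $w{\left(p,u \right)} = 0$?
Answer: $-475$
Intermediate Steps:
$R = \frac{1}{12}$ ($R = \frac{1}{8 + 4} = \frac{1}{12} \approx 0.083333$)
$A{\left(L \right)} = - \frac{1}{L}$
$j{\left(r,B \right)} = 0$
$-475 + j{\left(R,11 - A{\left(-3 \right)} \right)} = -475 + 0 = -475$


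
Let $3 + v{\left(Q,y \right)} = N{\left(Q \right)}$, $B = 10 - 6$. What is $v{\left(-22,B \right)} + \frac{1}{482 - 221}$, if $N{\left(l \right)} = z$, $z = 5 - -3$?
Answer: $\frac{1306}{261} \approx 5.0038$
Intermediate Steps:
$B = 4$ ($B = 10 - 6 = 4$)
$z = 8$ ($z = 5 + 3 = 8$)
$N{\left(l \right)} = 8$
$v{\left(Q,y \right)} = 5$ ($v{\left(Q,y \right)} = -3 + 8 = 5$)
$v{\left(-22,B \right)} + \frac{1}{482 - 221} = 5 + \frac{1}{482 - 221} = 5 + \frac{1}{261} = \frac{1306}{261}$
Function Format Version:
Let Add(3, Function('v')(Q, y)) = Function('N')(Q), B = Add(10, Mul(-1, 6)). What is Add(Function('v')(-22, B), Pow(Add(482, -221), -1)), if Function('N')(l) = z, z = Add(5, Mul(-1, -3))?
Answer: Rational(1306, 261) ≈ 5.0038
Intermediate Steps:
B = 4 (B = Add(10, -6) = 4)
z = 8 (z = Add(5, 3) = 8)
Function('N')(l) = 8
Function('v')(Q, y) = 5 (Function('v')(Q, y) = Add(-3, 8) = 5)
Add(Function('v')(-22, B), Pow(Add(482, -221), -1)) = Add(5, Pow(Add(482, -221), -1)) = Add(5, Pow(261, -1)) = Add(5, Rational(1, 261)) = Rational(1306, 261)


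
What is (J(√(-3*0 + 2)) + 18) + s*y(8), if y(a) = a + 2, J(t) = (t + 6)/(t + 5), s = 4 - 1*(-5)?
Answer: 2512/23 - √2/23 ≈ 109.16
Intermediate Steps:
s = 9 (s = 4 + 5 = 9)
J(t) = (6 + t)/(5 + t)
y(a) = 2 + a
(J(√(-3*0 + 2)) + 18) + s*y(8) = ((6 + √(-3*0 + 2))/(5 + √(-3*0 + 2)) + 18) + 9*(2 + 8) = ((6 + √(0 + 2))/(5 + √(0 + 2)) + 18) + 9*10 = ((6 + √2)/(5 + √2) + 18) + 90 = (18 + (6 + √2)/(5 + √2)) + 90 = 108 + (6 + √2)/(5 + √2)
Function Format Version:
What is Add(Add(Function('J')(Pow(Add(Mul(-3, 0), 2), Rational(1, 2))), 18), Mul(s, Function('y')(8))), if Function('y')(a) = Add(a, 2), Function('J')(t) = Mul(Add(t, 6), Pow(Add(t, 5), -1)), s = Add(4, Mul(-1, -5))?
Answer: Add(Rational(2512, 23), Mul(Rational(-1, 23), Pow(2, Rational(1, 2)))) ≈ 109.16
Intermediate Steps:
s = 9 (s = Add(4, 5) = 9)
Function('J')(t) = Mul(Pow(Add(5, t), -1), Add(6, t)) (Function('J')(t) = Mul(Add(6, t), Pow(Add(5, t), -1)) = Mul(Pow(Add(5, t), -1), Add(6, t)))
Function('y')(a) = Add(2, a)
Add(Add(Function('J')(Pow(Add(Mul(-3, 0), 2), Rational(1, 2))), 18), Mul(s, Function('y')(8))) = Add(Add(Mul(Pow(Add(5, Pow(Add(Mul(-3, 0), 2), Rational(1, 2))), -1), Add(6, Pow(Add(Mul(-3, 0), 2), Rational(1, 2)))), 18), Mul(9, Add(2, 8))) = Add(Add(Mul(Pow(Add(5, Pow(Add(0, 2), Rational(1, 2))), -1), Add(6, Pow(Add(0, 2), Rational(1, 2)))), 18), Mul(9, 10)) = Add(Add(Mul(Pow(Add(5, Pow(2, Rational(1, 2))), -1), Add(6, Pow(2, Rational(1, 2)))), 18), 90) = Add(Add(18, Mul(Pow(Add(5, Pow(2, Rational(1, 2))), -1), Add(6, Pow(2, Rational(1, 2))))), 90) = Add(108, Mul(Pow(Add(5, Pow(2, Rational(1, 2))), -1), Add(6, Pow(2, Rational(1, 2)))))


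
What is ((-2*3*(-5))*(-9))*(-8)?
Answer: 2160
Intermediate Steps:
((-2*3*(-5))*(-9))*(-8) = (-6*(-5)*(-9))*(-8) = (30*(-9))*(-8) = -270*(-8) = 2160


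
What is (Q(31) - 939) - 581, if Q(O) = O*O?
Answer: -559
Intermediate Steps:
Q(O) = O²
(Q(31) - 939) - 581 = (31² - 939) - 581 = (961 - 939) - 581 = 22 - 581 = -559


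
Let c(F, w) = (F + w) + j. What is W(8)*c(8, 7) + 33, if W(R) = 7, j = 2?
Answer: 152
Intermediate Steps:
c(F, w) = 2 + F + w (c(F, w) = (F + w) + 2 = 2 + F + w)
W(8)*c(8, 7) + 33 = 7*(2 + 8 + 7) + 33 = 7*17 + 33 = 119 + 33 = 152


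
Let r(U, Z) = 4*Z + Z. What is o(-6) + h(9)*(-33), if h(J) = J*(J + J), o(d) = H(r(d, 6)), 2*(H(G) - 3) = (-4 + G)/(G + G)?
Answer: -320567/60 ≈ -5342.8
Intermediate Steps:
r(U, Z) = 5*Z
H(G) = 3 + (-4 + G)/(4*G) (H(G) = 3 + ((-4 + G)/(G + G))/2 = 3 + ((-4 + G)/((2*G)))/2 = 3 + ((-4 + G)*(1/(2*G)))/2 = 3 + ((-4 + G)/(2*G))/2 = 3 + (-4 + G)/(4*G))
o(d) = 193/60 (o(d) = 13/4 - 1/(5*6) = 13/4 - 1/30 = 193/60)
h(J) = 2*J² (h(J) = J*(2*J) = 2*J²)
o(-6) + h(9)*(-33) = 193/60 + (2*9²)*(-33) = 193/60 + (2*81)*(-33) = 193/60 + 162*(-33) = 193/60 - 5346 = -320567/60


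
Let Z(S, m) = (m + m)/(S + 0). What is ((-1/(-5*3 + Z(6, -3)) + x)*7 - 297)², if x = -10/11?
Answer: 2842489225/30976 ≈ 91764.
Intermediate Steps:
Z(S, m) = 2*m/S (Z(S, m) = (2*m)/S = 2*m/S)
x = -10/11 (x = -10*1/11 = -10/11 ≈ -0.90909)
((-1/(-5*3 + Z(6, -3)) + x)*7 - 297)² = ((-1/(-5*3 + 2*(-3)/6) - 10/11)*7 - 297)² = ((-1/(-15 + 2*(-3)*(⅙)) - 10/11)*7 - 297)² = ((-1/(-15 - 1) - 10/11)*7 - 297)² = ((-1/(-16) - 10/11)*7 - 297)² = ((-1*(-1/16) - 10/11)*7 - 297)² = ((1/16 - 10/11)*7 - 297)² = (-149/176*7 - 297)² = (-1043/176 - 297)² = (-53315/176)² = 2842489225/30976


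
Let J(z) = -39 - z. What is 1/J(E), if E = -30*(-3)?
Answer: -1/129 ≈ -0.0077519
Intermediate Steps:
E = 90
1/J(E) = 1/(-39 - 1*90) = 1/(-39 - 90) = 1/(-129) = -1/129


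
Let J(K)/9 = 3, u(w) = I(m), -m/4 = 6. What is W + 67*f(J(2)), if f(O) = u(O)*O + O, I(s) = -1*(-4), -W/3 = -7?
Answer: 9066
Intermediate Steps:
m = -24 (m = -4*6 = -24)
W = 21 (W = -3*(-7) = 21)
I(s) = 4
u(w) = 4
J(K) = 27 (J(K) = 9*3 = 27)
f(O) = 5*O (f(O) = 4*O + O = 5*O)
W + 67*f(J(2)) = 21 + 67*(5*27) = 21 + 67*135 = 21 + 9045 = 9066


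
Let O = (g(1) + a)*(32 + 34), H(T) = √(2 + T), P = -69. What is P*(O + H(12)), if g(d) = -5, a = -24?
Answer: 132066 - 69*√14 ≈ 1.3181e+5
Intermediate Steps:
O = -1914 (O = (-5 - 24)*(32 + 34) = -29*66 = -1914)
P*(O + H(12)) = -69*(-1914 + √(2 + 12)) = -69*(-1914 + √14) = 132066 - 69*√14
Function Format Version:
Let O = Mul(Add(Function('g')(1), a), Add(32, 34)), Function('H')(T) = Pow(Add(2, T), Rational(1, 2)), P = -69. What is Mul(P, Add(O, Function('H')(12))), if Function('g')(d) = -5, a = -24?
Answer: Add(132066, Mul(-69, Pow(14, Rational(1, 2)))) ≈ 1.3181e+5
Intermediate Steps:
O = -1914 (O = Mul(Add(-5, -24), Add(32, 34)) = Mul(-29, 66) = -1914)
Mul(P, Add(O, Function('H')(12))) = Mul(-69, Add(-1914, Pow(Add(2, 12), Rational(1, 2)))) = Mul(-69, Add(-1914, Pow(14, Rational(1, 2)))) = Add(132066, Mul(-69, Pow(14, Rational(1, 2))))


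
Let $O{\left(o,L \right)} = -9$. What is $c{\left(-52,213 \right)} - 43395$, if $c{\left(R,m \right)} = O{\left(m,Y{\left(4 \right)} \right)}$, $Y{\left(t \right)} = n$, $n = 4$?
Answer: $-43404$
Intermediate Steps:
$Y{\left(t \right)} = 4$
$c{\left(R,m \right)} = -9$
$c{\left(-52,213 \right)} - 43395 = -9 - 43395 = -43404$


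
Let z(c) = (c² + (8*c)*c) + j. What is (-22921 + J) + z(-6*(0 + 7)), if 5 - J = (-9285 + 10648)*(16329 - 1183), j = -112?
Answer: -20651150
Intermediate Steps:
z(c) = -112 + 9*c² (z(c) = (c² + (8*c)*c) - 112 = (c² + 8*c²) - 112 = 9*c² - 112 = -112 + 9*c²)
J = -20643993 (J = 5 - (-9285 + 10648)*(16329 - 1183) = 5 - 1363*15146 = 5 - 1*20643998 = 5 - 20643998 = -20643993)
(-22921 + J) + z(-6*(0 + 7)) = (-22921 - 20643993) + (-112 + 9*(-6*(0 + 7))²) = -20666914 + (-112 + 9*(-6*7)²) = -20666914 + (-112 + 9*(-42)²) = -20666914 + (-112 + 9*1764) = -20666914 + (-112 + 15876) = -20666914 + 15764 = -20651150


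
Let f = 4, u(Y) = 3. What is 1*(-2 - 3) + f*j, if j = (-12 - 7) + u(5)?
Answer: -69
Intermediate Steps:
j = -16 (j = (-12 - 7) + 3 = -19 + 3 = -16)
1*(-2 - 3) + f*j = 1*(-2 - 3) + 4*(-16) = 1*(-5) - 64 = -5 - 64 = -69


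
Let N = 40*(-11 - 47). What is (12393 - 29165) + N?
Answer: -19092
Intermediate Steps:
N = -2320 (N = 40*(-58) = -2320)
(12393 - 29165) + N = (12393 - 29165) - 2320 = -16772 - 2320 = -19092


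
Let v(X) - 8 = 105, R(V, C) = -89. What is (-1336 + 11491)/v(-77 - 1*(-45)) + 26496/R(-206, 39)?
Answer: -2090253/10057 ≈ -207.84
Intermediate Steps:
v(X) = 113 (v(X) = 8 + 105 = 113)
(-1336 + 11491)/v(-77 - 1*(-45)) + 26496/R(-206, 39) = (-1336 + 11491)/113 + 26496/(-89) = 10155*(1/113) + 26496*(-1/89) = 10155/113 - 26496/89 = -2090253/10057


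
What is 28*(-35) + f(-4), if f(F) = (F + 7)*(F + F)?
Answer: -1004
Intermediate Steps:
f(F) = 2*F*(7 + F) (f(F) = (7 + F)*(2*F) = 2*F*(7 + F))
28*(-35) + f(-4) = 28*(-35) + 2*(-4)*(7 - 4) = -980 + 2*(-4)*3 = -980 - 24 = -1004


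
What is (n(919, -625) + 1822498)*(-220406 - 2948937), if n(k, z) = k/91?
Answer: -525629948998291/91 ≈ -5.7762e+12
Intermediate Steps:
n(k, z) = k/91 (n(k, z) = k*(1/91) = k/91)
(n(919, -625) + 1822498)*(-220406 - 2948937) = ((1/91)*919 + 1822498)*(-220406 - 2948937) = (919/91 + 1822498)*(-3169343) = (165848237/91)*(-3169343) = -525629948998291/91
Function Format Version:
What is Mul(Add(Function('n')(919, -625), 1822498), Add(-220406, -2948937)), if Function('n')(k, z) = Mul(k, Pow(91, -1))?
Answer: Rational(-525629948998291, 91) ≈ -5.7762e+12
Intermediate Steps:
Function('n')(k, z) = Mul(Rational(1, 91), k) (Function('n')(k, z) = Mul(k, Rational(1, 91)) = Mul(Rational(1, 91), k))
Mul(Add(Function('n')(919, -625), 1822498), Add(-220406, -2948937)) = Mul(Add(Mul(Rational(1, 91), 919), 1822498), Add(-220406, -2948937)) = Mul(Add(Rational(919, 91), 1822498), -3169343) = Mul(Rational(165848237, 91), -3169343) = Rational(-525629948998291, 91)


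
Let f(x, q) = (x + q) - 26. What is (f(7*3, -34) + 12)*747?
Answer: -20169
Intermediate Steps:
f(x, q) = -26 + q + x (f(x, q) = (q + x) - 26 = -26 + q + x)
(f(7*3, -34) + 12)*747 = ((-26 - 34 + 7*3) + 12)*747 = ((-26 - 34 + 21) + 12)*747 = (-39 + 12)*747 = -27*747 = -20169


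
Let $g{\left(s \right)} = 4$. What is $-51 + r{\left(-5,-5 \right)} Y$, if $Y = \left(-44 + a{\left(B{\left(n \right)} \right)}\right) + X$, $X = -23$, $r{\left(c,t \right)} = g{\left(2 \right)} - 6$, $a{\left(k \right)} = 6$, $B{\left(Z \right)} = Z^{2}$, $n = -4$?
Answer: $71$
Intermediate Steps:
$r{\left(c,t \right)} = -2$ ($r{\left(c,t \right)} = 4 - 6 = -2$)
$Y = -61$ ($Y = \left(-44 + 6\right) - 23 = -38 - 23 = -61$)
$-51 + r{\left(-5,-5 \right)} Y = -51 - -122 = -51 + 122 = 71$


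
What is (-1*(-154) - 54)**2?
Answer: 10000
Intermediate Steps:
(-1*(-154) - 54)**2 = (154 - 54)**2 = 100**2 = 10000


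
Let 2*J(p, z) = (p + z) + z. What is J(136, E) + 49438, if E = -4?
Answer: 49502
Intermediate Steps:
J(p, z) = z + p/2 (J(p, z) = ((p + z) + z)/2 = (p + 2*z)/2 = z + p/2)
J(136, E) + 49438 = (-4 + (½)*136) + 49438 = (-4 + 68) + 49438 = 64 + 49438 = 49502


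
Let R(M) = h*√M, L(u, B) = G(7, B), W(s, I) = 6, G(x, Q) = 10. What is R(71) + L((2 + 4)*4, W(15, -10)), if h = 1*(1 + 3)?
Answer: 10 + 4*√71 ≈ 43.705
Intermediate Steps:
h = 4 (h = 1*4 = 4)
L(u, B) = 10
R(M) = 4*√M
R(71) + L((2 + 4)*4, W(15, -10)) = 4*√71 + 10 = 10 + 4*√71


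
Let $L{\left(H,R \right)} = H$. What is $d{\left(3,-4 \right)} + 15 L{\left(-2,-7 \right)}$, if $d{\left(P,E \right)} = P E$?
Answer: $-42$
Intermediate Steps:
$d{\left(P,E \right)} = E P$
$d{\left(3,-4 \right)} + 15 L{\left(-2,-7 \right)} = \left(-4\right) 3 + 15 \left(-2\right) = -12 - 30 = -42$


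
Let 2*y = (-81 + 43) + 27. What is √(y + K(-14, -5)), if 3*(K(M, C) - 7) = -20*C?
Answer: √1254/6 ≈ 5.9020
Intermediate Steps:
K(M, C) = 7 - 20*C/3 (K(M, C) = 7 + (-20*C)/3 = 7 - 20*C/3)
y = -11/2 (y = ((-81 + 43) + 27)/2 = (-38 + 27)/2 = (½)*(-11) = -11/2 ≈ -5.5000)
√(y + K(-14, -5)) = √(-11/2 + (7 - 20/3*(-5))) = √(-11/2 + (7 + 100/3)) = √(-11/2 + 121/3) = √(209/6) = √1254/6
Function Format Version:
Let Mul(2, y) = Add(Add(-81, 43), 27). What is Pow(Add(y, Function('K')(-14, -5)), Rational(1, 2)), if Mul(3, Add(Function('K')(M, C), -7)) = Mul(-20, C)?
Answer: Mul(Rational(1, 6), Pow(1254, Rational(1, 2))) ≈ 5.9020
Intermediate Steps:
Function('K')(M, C) = Add(7, Mul(Rational(-20, 3), C)) (Function('K')(M, C) = Add(7, Mul(Rational(1, 3), Mul(-20, C))) = Add(7, Mul(Rational(-20, 3), C)))
y = Rational(-11, 2) (y = Mul(Rational(1, 2), Add(Add(-81, 43), 27)) = Mul(Rational(1, 2), Add(-38, 27)) = Mul(Rational(1, 2), -11) = Rational(-11, 2) ≈ -5.5000)
Pow(Add(y, Function('K')(-14, -5)), Rational(1, 2)) = Pow(Add(Rational(-11, 2), Add(7, Mul(Rational(-20, 3), -5))), Rational(1, 2)) = Pow(Add(Rational(-11, 2), Add(7, Rational(100, 3))), Rational(1, 2)) = Pow(Add(Rational(-11, 2), Rational(121, 3)), Rational(1, 2)) = Pow(Rational(209, 6), Rational(1, 2)) = Mul(Rational(1, 6), Pow(1254, Rational(1, 2)))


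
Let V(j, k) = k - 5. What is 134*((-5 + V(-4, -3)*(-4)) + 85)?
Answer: 15008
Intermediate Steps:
V(j, k) = -5 + k
134*((-5 + V(-4, -3)*(-4)) + 85) = 134*((-5 + (-5 - 3)*(-4)) + 85) = 134*((-5 - 8*(-4)) + 85) = 134*((-5 + 32) + 85) = 134*(27 + 85) = 134*112 = 15008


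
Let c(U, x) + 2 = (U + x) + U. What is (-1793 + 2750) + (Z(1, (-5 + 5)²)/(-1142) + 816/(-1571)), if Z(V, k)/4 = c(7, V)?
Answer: 857961455/897041 ≈ 956.43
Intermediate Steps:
c(U, x) = -2 + x + 2*U (c(U, x) = -2 + ((U + x) + U) = -2 + (x + 2*U) = -2 + x + 2*U)
Z(V, k) = 48 + 4*V (Z(V, k) = 4*(-2 + V + 2*7) = 4*(-2 + V + 14) = 4*(12 + V) = 48 + 4*V)
(-1793 + 2750) + (Z(1, (-5 + 5)²)/(-1142) + 816/(-1571)) = (-1793 + 2750) + ((48 + 4*1)/(-1142) + 816/(-1571)) = 957 + ((48 + 4)*(-1/1142) + 816*(-1/1571)) = 957 + (52*(-1/1142) - 816/1571) = 957 + (-26/571 - 816/1571) = 957 - 506782/897041 = 857961455/897041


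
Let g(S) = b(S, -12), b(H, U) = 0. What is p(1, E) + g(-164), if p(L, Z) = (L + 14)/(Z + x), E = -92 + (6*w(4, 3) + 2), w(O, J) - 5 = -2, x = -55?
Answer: -15/127 ≈ -0.11811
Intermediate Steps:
w(O, J) = 3 (w(O, J) = 5 - 2 = 3)
E = -72 (E = -92 + (6*3 + 2) = -92 + (18 + 2) = -92 + 20 = -72)
g(S) = 0
p(L, Z) = (14 + L)/(-55 + Z) (p(L, Z) = (L + 14)/(Z - 55) = (14 + L)/(-55 + Z))
p(1, E) + g(-164) = (14 + 1)/(-55 - 72) + 0 = 15/(-127) + 0 = -1/127*15 + 0 = -15/127 + 0 = -15/127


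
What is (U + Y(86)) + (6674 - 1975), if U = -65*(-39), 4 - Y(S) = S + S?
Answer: 7066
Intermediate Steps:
Y(S) = 4 - 2*S (Y(S) = 4 - (S + S) = 4 - 2*S)
U = 2535
(U + Y(86)) + (6674 - 1975) = (2535 + (4 - 2*86)) + (6674 - 1975) = (2535 + (4 - 172)) + 4699 = (2535 - 168) + 4699 = 2367 + 4699 = 7066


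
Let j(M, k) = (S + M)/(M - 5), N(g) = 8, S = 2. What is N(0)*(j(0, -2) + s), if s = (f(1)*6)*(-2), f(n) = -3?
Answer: 1424/5 ≈ 284.80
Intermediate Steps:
j(M, k) = (2 + M)/(-5 + M) (j(M, k) = (2 + M)/(M - 5) = (2 + M)/(-5 + M))
s = 36 (s = -3*6*(-2) = -18*(-2) = 36)
N(0)*(j(0, -2) + s) = 8*((2 + 0)/(-5 + 0) + 36) = 8*(2/(-5) + 36) = 8*(-⅕*2 + 36) = 8*(-⅖ + 36) = 8*(178/5) = 1424/5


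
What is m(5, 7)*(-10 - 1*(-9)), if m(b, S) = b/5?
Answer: -1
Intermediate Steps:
m(b, S) = b/5 (m(b, S) = b*(1/5) = b/5)
m(5, 7)*(-10 - 1*(-9)) = ((1/5)*5)*(-10 - 1*(-9)) = 1*(-10 + 9) = 1*(-1) = -1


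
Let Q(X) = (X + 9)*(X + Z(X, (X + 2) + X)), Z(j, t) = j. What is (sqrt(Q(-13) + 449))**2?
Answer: 553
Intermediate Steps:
Q(X) = 2*X*(9 + X) (Q(X) = (X + 9)*(X + X) = (9 + X)*(2*X) = 2*X*(9 + X))
(sqrt(Q(-13) + 449))**2 = (sqrt(2*(-13)*(9 - 13) + 449))**2 = (sqrt(2*(-13)*(-4) + 449))**2 = (sqrt(104 + 449))**2 = (sqrt(553))**2 = 553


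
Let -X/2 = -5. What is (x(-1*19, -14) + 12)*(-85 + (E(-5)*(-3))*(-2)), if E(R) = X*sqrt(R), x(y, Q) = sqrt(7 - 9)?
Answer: -5*(12 + I*sqrt(2))*(17 - 12*I*sqrt(5)) ≈ -1209.7 + 1489.8*I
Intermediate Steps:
X = 10 (X = -2*(-5) = 10)
x(y, Q) = I*sqrt(2) (x(y, Q) = sqrt(-2) = I*sqrt(2))
E(R) = 10*sqrt(R)
(x(-1*19, -14) + 12)*(-85 + (E(-5)*(-3))*(-2)) = (I*sqrt(2) + 12)*(-85 + ((10*sqrt(-5))*(-3))*(-2)) = (12 + I*sqrt(2))*(-85 + ((10*(I*sqrt(5)))*(-3))*(-2)) = (12 + I*sqrt(2))*(-85 + ((10*I*sqrt(5))*(-3))*(-2)) = (12 + I*sqrt(2))*(-85 - 30*I*sqrt(5)*(-2)) = (12 + I*sqrt(2))*(-85 + 60*I*sqrt(5)) = (-85 + 60*I*sqrt(5))*(12 + I*sqrt(2))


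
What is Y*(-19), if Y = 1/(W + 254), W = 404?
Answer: -19/658 ≈ -0.028875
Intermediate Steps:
Y = 1/658 (Y = 1/(404 + 254) = 1/658 ≈ 0.0015198)
Y*(-19) = (1/658)*(-19) = -19/658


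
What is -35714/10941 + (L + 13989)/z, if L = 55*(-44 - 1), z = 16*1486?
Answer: -51654385/18580944 ≈ -2.7800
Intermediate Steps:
z = 23776
L = -2475 (L = 55*(-45) = -2475)
-35714/10941 + (L + 13989)/z = -35714/10941 + (-2475 + 13989)/23776 = -35714*1/10941 + 11514*(1/23776) = -5102/1563 + 5757/11888 = -51654385/18580944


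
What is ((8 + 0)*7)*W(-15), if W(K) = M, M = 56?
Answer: 3136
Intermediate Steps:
W(K) = 56
((8 + 0)*7)*W(-15) = ((8 + 0)*7)*56 = (8*7)*56 = 56*56 = 3136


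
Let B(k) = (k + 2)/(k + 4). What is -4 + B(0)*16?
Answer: 4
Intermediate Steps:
B(k) = (2 + k)/(4 + k)
-4 + B(0)*16 = -4 + ((2 + 0)/(4 + 0))*16 = -4 + (2/4)*16 = -4 + ((¼)*2)*16 = -4 + (½)*16 = -4 + 8 = 4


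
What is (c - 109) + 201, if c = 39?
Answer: 131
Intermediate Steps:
(c - 109) + 201 = (39 - 109) + 201 = -70 + 201 = 131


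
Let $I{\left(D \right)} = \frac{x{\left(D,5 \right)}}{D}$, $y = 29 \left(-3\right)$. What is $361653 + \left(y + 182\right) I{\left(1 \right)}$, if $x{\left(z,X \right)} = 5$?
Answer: $362128$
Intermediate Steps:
$y = -87$
$I{\left(D \right)} = \frac{5}{D}$
$361653 + \left(y + 182\right) I{\left(1 \right)} = 361653 + \left(-87 + 182\right) \frac{5}{1} = 361653 + 95 \cdot 5 \cdot 1 = 361653 + 95 \cdot 5 = 361653 + 475 = 362128$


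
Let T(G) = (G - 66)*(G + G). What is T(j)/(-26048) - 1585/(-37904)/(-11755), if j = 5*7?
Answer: 6042670077/72537415456 ≈ 0.083304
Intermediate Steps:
j = 35
T(G) = 2*G*(-66 + G) (T(G) = (-66 + G)*(2*G) = 2*G*(-66 + G))
T(j)/(-26048) - 1585/(-37904)/(-11755) = (2*35*(-66 + 35))/(-26048) - 1585/(-37904)/(-11755) = (2*35*(-31))*(-1/26048) - 1585*(-1/37904)*(-1/11755) = -2170*(-1/26048) + (1585/37904)*(-1/11755) = 1085/13024 - 317/89112304 = 6042670077/72537415456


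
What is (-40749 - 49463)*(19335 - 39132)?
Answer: 1785926964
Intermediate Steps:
(-40749 - 49463)*(19335 - 39132) = -90212*(-19797) = 1785926964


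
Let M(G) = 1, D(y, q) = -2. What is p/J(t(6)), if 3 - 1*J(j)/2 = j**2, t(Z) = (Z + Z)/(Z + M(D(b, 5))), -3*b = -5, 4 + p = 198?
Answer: 4753/3 ≈ 1584.3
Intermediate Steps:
p = 194 (p = -4 + 198 = 194)
b = 5/3 (b = -1/3*(-5) = 5/3 ≈ 1.6667)
t(Z) = 2*Z/(1 + Z) (t(Z) = (Z + Z)/(Z + 1) = (2*Z)/(1 + Z) = 2*Z/(1 + Z))
J(j) = 6 - 2*j**2
p/J(t(6)) = 194/(6 - 2*144/(1 + 6)**2) = 194/(6 - 2*(2*6/7)**2) = 194/(6 - 2*(2*6*(1/7))**2) = 194/(6 - 2*(12/7)**2) = 194/(6 - 2*144/49) = 194/(6 - 288/49) = 194/(6/49) = 194*(49/6) = 4753/3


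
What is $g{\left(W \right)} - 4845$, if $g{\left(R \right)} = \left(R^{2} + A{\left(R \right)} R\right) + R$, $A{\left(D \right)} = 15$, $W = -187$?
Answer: $27132$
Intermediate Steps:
$g{\left(R \right)} = R^{2} + 16 R$ ($g{\left(R \right)} = \left(R^{2} + 15 R\right) + R = R^{2} + 16 R$)
$g{\left(W \right)} - 4845 = - 187 \left(16 - 187\right) - 4845 = \left(-187\right) \left(-171\right) - 4845 = 31977 - 4845 = 27132$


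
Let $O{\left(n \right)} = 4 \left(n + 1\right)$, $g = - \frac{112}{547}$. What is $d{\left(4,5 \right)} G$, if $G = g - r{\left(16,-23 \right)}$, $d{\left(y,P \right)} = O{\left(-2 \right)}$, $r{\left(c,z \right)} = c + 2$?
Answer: $\frac{39832}{547} \approx 72.819$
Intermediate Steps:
$r{\left(c,z \right)} = 2 + c$
$g = - \frac{112}{547}$ ($g = \left(-112\right) \frac{1}{547} = - \frac{112}{547} \approx -0.20475$)
$O{\left(n \right)} = 4 + 4 n$ ($O{\left(n \right)} = 4 \left(1 + n\right) = 4 + 4 n$)
$d{\left(y,P \right)} = -4$ ($d{\left(y,P \right)} = 4 + 4 \left(-2\right) = 4 - 8 = -4$)
$G = - \frac{9958}{547}$ ($G = - \frac{112}{547} - \left(2 + 16\right) = - \frac{112}{547} - 18 = - \frac{9958}{547} \approx -18.205$)
$d{\left(4,5 \right)} G = \left(-4\right) \left(- \frac{9958}{547}\right) = \frac{39832}{547}$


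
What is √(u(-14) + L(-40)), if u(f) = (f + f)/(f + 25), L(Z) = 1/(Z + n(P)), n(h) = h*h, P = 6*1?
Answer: I*√1353/22 ≈ 1.672*I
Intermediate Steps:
P = 6
n(h) = h²
L(Z) = 1/(36 + Z) (L(Z) = 1/(Z + 6²) = 1/(Z + 36) = 1/(36 + Z))
u(f) = 2*f/(25 + f) (u(f) = (2*f)/(25 + f) = 2*f/(25 + f))
√(u(-14) + L(-40)) = √(2*(-14)/(25 - 14) + 1/(36 - 40)) = √(2*(-14)/11 + 1/(-4)) = √(2*(-14)*(1/11) - ¼) = √(-28/11 - ¼) = √(-123/44) = I*√1353/22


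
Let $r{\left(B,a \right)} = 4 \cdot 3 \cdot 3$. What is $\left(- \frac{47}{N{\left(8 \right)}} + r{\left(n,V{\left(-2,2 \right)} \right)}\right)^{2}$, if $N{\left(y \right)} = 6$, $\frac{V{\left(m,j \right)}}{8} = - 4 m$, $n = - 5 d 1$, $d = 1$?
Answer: $\frac{28561}{36} \approx 793.36$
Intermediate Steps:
$n = -5$ ($n = \left(-5\right) 1 \cdot 1 = \left(-5\right) 1 = -5$)
$V{\left(m,j \right)} = - 32 m$ ($V{\left(m,j \right)} = 8 \left(- 4 m\right) = - 32 m$)
$r{\left(B,a \right)} = 36$ ($r{\left(B,a \right)} = 12 \cdot 3 = 36$)
$\left(- \frac{47}{N{\left(8 \right)}} + r{\left(n,V{\left(-2,2 \right)} \right)}\right)^{2} = \left(- \frac{47}{6} + 36\right)^{2} = \left(\frac{169}{6}\right)^{2} = \frac{28561}{36}$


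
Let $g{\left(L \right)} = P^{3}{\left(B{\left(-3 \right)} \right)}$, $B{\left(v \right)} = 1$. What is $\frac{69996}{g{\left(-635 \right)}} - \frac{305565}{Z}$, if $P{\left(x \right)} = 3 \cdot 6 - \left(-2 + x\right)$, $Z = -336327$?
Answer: $\frac{449779211}{40471349} \approx 11.114$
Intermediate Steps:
$P{\left(x \right)} = 20 - x$ ($P{\left(x \right)} = 18 - \left(-2 + x\right) = 20 - x$)
$g{\left(L \right)} = 6859$ ($g{\left(L \right)} = \left(20 - 1\right)^{3} = 19^{3} = 6859$)
$\frac{69996}{g{\left(-635 \right)}} - \frac{305565}{Z} = \frac{69996}{6859} - \frac{305565}{-336327} = 69996 \cdot \frac{1}{6859} - - \frac{101855}{112109} = \frac{3684}{361} + \frac{101855}{112109} = \frac{449779211}{40471349}$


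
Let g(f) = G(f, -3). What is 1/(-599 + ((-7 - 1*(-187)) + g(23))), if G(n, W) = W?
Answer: -1/422 ≈ -0.0023697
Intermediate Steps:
g(f) = -3
1/(-599 + ((-7 - 1*(-187)) + g(23))) = 1/(-599 + ((-7 - 1*(-187)) - 3)) = 1/(-599 + ((-7 + 187) - 3)) = 1/(-599 + (180 - 3)) = 1/(-599 + 177) = 1/(-422) = -1/422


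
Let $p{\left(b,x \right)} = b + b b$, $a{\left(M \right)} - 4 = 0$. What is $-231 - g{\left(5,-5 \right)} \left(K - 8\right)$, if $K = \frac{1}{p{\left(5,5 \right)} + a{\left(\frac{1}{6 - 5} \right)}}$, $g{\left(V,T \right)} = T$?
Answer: $- \frac{9209}{34} \approx -270.85$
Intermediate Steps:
$a{\left(M \right)} = 4$ ($a{\left(M \right)} = 4 + 0 = 4$)
$p{\left(b,x \right)} = b + b^{2}$
$K = \frac{1}{34}$ ($K = \frac{1}{5 \left(1 + 5\right) + 4} = \frac{1}{5 \cdot 6 + 4} = \frac{1}{30 + 4} = \frac{1}{34} \approx 0.029412$)
$-231 - g{\left(5,-5 \right)} \left(K - 8\right) = -231 - - 5 \left(\frac{1}{34} - 8\right) = -231 - \left(-5\right) \left(- \frac{271}{34}\right) = -231 - \frac{1355}{34} = - \frac{9209}{34}$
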